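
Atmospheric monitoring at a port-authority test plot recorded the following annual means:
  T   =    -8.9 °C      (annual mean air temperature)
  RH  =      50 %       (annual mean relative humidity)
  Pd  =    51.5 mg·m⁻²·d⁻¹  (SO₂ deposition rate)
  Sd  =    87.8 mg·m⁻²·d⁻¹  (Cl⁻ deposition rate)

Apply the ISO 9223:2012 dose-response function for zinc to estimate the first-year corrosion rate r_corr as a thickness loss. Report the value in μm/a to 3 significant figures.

r_corr = 0.512 μm/a

zinc: f(T) = +0.038·(T−10) [T≤10 °C] = -0.7182
  sulphur-dioxide contribution → 0.3554 μm/a
  chloride contribution → 0.157 μm/a
  total first-year rate 0.5125 μm/a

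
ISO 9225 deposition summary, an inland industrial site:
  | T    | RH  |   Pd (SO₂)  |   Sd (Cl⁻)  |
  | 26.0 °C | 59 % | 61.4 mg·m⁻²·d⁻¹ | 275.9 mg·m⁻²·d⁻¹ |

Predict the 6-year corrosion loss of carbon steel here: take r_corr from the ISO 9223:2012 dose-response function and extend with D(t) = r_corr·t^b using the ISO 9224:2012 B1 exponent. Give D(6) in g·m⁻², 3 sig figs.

carbon steel: f(T) = -0.054·(T−10) [T>10 °C] = -0.8640
  Pd branch = 1.77·Pd^0.52·e^(0.02·RH+f) = 20.66 μm/a
  Cl⁻ term: 0.102·275.9^0.62·exp(0.033·59+0.04·26.0) = 65.93
  r_corr = 20.66 + 65.93 = 86.59 μm/a
Long-term exponent b (ISO 9224 Table 2, B1) = 0.523
  D(6) = 86.59 × 6^0.523 = 86.59 × 2.553 = 221 μm
  Mass loss = 221 μm × 7.85 g/cm³ = 1735 g·m⁻²

D(6) = 1.74e+03 g·m⁻²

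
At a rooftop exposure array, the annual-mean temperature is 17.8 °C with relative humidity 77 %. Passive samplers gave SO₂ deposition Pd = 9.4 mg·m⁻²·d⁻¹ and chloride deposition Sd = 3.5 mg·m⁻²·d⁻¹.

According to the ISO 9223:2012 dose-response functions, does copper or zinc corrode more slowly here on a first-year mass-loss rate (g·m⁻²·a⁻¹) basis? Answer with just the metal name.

copper: T>10 °C ⇒ hinge -0.080·(17.8−10) = -0.6240
  Pd branch = 0.0053·Pd^0.26·e^(0.059·RH+f) = 0.4778 μm/a
  Sd branch = 0.01025·Sd^0.27·e^(0.036·RH+0.049·T) = 0.5499 μm/a
  sum: 0.4778 + 0.5499 → r_corr = 1.028 μm/a
  mass loss = 1.028 μm/a × 8.96 g/cm³ = 9.209 g·m⁻²·a⁻¹
zinc: f(T) = -0.071·(T−10) [T>10 °C] = -0.5538
  Pd branch = 0.0129·Pd^0.44·e^(0.046·RH+f) = 0.6863 μm/a
  Cl⁻ term: 0.0175·3.5^0.57·exp(0.008·77+0.085·17.8) = 0.3004
  r_corr = 0.6863 + 0.3004 = 0.9868 μm/a
  mass loss = 0.9868 μm/a × 7.14 g/cm³ = 7.046 g·m⁻²·a⁻¹
Ordering by g·m⁻²·a⁻¹: copper (9.21) > zinc (7.05)

zinc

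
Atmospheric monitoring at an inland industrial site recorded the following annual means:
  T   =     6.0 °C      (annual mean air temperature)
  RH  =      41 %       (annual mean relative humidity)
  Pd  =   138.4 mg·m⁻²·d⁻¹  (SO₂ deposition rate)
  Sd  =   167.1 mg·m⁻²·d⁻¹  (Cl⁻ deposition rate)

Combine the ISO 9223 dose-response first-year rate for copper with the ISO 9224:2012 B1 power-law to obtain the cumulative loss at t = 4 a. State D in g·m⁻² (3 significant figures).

D(4) = 8.34 g·m⁻²

copper: T≤10 °C ⇒ hinge +0.126·(6.0−10) = -0.5040
  Pd branch = 0.0053·Pd^0.26·e^(0.059·RH+f) = 0.1296 μm/a
  Sd branch = 0.01025·Sd^0.27·e^(0.036·RH+0.049·T) = 0.2397 μm/a
  r_corr = 0.1296 + 0.2397 = 0.3693 μm/a
Power-law: D(4) = r_corr · 4^0.667
  D(4) = 0.3693 × 4^0.667 = 0.3693 × 2.521 = 0.931 μm
  Mass loss = 0.931 μm × 8.96 g/cm³ = 8.342 g·m⁻²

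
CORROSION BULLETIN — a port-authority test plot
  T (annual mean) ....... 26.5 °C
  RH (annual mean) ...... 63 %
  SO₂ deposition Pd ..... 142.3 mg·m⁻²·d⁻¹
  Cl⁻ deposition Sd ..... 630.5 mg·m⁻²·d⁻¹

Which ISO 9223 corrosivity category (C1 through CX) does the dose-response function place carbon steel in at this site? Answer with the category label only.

C5

carbon steel: T>10 °C ⇒ hinge -0.054·(26.5−10) = -0.8910
  SO₂ term: 1.77·142.3^0.52·exp(0.02·63-0.8910) = 33.72
  Sd branch = 0.102·Sd^0.62·e^(0.033·RH+0.04·T) = 128.1 μm/a
  r_corr = 33.72 + 128.1 = 161.9 μm/a
Category bounds: 80…200 μm/a bracket r_corr ⇒ C5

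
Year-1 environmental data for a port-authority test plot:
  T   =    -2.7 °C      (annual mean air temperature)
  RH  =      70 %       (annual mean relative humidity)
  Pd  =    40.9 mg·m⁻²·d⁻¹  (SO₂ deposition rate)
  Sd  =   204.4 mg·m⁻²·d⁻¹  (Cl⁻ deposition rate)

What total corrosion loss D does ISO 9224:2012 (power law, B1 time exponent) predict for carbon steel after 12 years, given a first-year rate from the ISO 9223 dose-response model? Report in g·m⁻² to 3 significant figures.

carbon steel: temperature factor f = +0.150·(-12.7) = -1.9050
  Pd branch = 1.77·Pd^0.52·e^(0.02·RH+f) = 7.358 μm/a
  Sd branch = 0.102·Sd^0.62·e^(0.033·RH+0.04·T) = 24.97 μm/a
  r_corr = 7.358 + 24.97 = 32.33 μm/a
Power-law: D(12) = r_corr · 12^0.523
  D(12) = 32.33 × 12^0.523 = 32.33 × 3.668 = 118.6 μm
  Mass loss = 118.6 μm × 7.85 g/cm³ = 930.8 g·m⁻²

D(12) = 931 g·m⁻²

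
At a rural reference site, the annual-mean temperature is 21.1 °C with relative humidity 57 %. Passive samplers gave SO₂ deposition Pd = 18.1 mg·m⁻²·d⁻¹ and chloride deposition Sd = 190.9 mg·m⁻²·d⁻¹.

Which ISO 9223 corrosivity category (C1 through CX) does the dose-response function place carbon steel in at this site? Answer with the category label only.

C4

carbon steel: temperature factor f = -0.054·(11.1) = -0.5994
  SO₂ term: 1.77·18.1^0.52·exp(0.02·57-0.5994) = 13.7
  Cl⁻ term: 0.102·190.9^0.62·exp(0.033·57+0.04·21.1) = 40.38
  r_corr = 13.7 + 40.38 = 54.08 μm/a
54.1 μm/a falls in (50, 80] for carbon steel → category C4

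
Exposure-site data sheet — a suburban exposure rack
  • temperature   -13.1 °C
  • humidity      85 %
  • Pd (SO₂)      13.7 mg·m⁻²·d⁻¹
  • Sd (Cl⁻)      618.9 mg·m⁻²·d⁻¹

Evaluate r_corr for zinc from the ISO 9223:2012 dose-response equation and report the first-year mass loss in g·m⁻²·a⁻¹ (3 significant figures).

r_corr = 9.20 g·m⁻²·a⁻¹

zinc: T≤10 °C ⇒ hinge +0.038·(-13.1−10) = -0.8778
  SO₂ term: 0.0129·13.7^0.44·exp(0.046·85-0.8778) = 0.8465
  Cl⁻ term: 0.0175·618.9^0.57·exp(0.008·85+0.085·-13.1) = 0.4426
  r_corr = 0.8465 + 0.4426 = 1.289 μm/a
Convert to mass loss: 1.289 μm/a × 7.14 g/cm³ = 9.204 g·m⁻²·a⁻¹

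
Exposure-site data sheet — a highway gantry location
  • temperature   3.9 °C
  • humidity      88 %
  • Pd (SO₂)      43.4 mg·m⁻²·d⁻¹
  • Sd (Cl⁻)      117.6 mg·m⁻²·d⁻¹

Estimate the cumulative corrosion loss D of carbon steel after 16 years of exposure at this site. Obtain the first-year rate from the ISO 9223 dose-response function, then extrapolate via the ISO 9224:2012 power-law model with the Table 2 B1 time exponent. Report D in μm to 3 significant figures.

D(16) = 303 μm

carbon steel: T≤10 °C ⇒ hinge +0.150·(3.9−10) = -0.9150
  SO₂ term: 1.77·43.4^0.52·exp(0.02·88-0.9150) = 29.27
  Sd branch = 0.102·Sd^0.62·e^(0.033·RH+0.04·T) = 41.8 μm/a
  sum: 29.27 + 41.8 → r_corr = 71.07 μm/a
Power-law: D(16) = r_corr · 16^0.523
  D(16) = 71.07 × 16^0.523 = 71.07 × 4.263 = 303 μm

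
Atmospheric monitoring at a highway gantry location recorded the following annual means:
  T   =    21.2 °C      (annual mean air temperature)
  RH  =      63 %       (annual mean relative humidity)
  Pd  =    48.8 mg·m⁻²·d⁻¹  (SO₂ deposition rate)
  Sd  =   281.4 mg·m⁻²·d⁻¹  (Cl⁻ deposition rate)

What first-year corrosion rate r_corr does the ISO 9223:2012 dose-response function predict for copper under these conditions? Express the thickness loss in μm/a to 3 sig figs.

r_corr = 1.53 μm/a

copper: T>10 °C ⇒ hinge -0.080·(21.2−10) = -0.8960
  SO₂ term: 0.0053·48.8^0.26·exp(0.059·63-0.8960) = 0.2446
  Cl⁻ term: 0.01025·281.4^0.27·exp(0.036·63+0.049·21.2) = 1.283
  r_corr = 0.2446 + 1.283 = 1.527 μm/a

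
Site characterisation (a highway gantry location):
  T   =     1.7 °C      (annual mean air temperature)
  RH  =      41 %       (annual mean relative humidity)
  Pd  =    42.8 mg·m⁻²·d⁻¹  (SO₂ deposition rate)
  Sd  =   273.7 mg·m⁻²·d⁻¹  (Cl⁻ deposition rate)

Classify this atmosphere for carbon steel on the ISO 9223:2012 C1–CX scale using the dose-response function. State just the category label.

C2

carbon steel: temperature factor f = +0.150·(-8.3) = -1.2450
  SO₂ term: 1.77·42.8^0.52·exp(0.02·41-1.2450) = 8.161
  Sd branch = 0.102·Sd^0.62·e^(0.033·RH+0.04·T) = 13.7 μm/a
  sum: 8.161 + 13.7 → r_corr = 21.86 μm/a
21.9 μm/a falls in (1.3, 25] for carbon steel → category C2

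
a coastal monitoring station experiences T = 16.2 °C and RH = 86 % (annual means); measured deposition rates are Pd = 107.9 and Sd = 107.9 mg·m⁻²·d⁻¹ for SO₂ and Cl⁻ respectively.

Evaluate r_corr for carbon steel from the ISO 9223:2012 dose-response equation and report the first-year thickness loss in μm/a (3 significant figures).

carbon steel: f(T) = -0.054·(T−10) [T>10 °C] = -0.3348
  SO₂ term: 1.77·107.9^0.52·exp(0.02·86-0.3348) = 80.67
  Sd branch = 0.102·Sd^0.62·e^(0.033·RH+0.04·T) = 60.68 μm/a
  r_corr = 80.67 + 60.68 = 141.4 μm/a

r_corr = 141 μm/a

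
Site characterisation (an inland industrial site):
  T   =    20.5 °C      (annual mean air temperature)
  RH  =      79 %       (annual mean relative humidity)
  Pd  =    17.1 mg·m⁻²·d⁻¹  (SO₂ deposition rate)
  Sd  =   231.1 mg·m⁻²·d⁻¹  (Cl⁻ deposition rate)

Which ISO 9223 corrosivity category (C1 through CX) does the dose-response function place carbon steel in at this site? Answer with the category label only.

C5

carbon steel: temperature factor f = -0.054·(10.5) = -0.5670
  sulphur-dioxide contribution → 21.33 μm/a
  chloride contribution → 91.72 μm/a
  ⇒ r_corr(carbon steel) = 113.1 μm/a
Category bounds: 80…200 μm/a bracket r_corr ⇒ C5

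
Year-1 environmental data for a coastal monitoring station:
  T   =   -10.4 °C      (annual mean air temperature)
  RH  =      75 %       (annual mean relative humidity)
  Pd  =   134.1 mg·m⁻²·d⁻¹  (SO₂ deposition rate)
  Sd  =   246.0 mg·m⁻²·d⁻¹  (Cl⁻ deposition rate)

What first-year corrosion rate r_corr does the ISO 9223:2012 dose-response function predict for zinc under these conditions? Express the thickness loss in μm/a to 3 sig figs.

r_corr = 1.92 μm/a

zinc: T≤10 °C ⇒ hinge +0.038·(-10.4−10) = -0.7752
  Pd branch = 0.0129·Pd^0.44·e^(0.046·RH+f) = 1.616 μm/a
  Sd branch = 0.0175·Sd^0.57·e^(0.008·RH+0.085·T) = 0.3038 μm/a
  r_corr = 1.616 + 0.3038 = 1.919 μm/a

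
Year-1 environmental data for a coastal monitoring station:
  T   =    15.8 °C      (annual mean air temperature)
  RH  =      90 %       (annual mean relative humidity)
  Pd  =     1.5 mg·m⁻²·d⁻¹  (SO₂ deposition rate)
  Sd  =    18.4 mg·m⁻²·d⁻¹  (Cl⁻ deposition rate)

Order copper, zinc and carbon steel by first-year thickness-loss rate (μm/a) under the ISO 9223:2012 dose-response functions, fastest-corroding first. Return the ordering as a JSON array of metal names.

copper: temperature factor f = -0.080·(5.8) = -0.4640
  SO₂ term: 0.0053·1.5^0.26·exp(0.059·90-0.4640) = 0.7493
  Cl⁻ term: 0.01025·18.4^0.27·exp(0.036·90+0.049·15.8) = 1.246
  sum: 0.7493 + 1.246 → r_corr = 1.995 μm/a
zinc: T>10 °C ⇒ hinge -0.071·(15.8−10) = -0.4118
  Pd branch = 0.0129·Pd^0.44·e^(0.046·RH+f) = 0.6415 μm/a
  Cl⁻ term: 0.0175·18.4^0.57·exp(0.008·90+0.085·15.8) = 0.7243
  r_corr = 0.6415 + 0.7243 = 1.366 μm/a
carbon steel: temperature factor f = -0.054·(5.8) = -0.3132
  Pd branch = 1.77·Pd^0.52·e^(0.02·RH+f) = 9.666 μm/a
  Cl⁻ term: 0.102·18.4^0.62·exp(0.033·90+0.04·15.8) = 22.76
  r_corr = 9.666 + 22.76 = 32.42 μm/a
Ordering by μm/a: carbon steel (32.4) > copper (2) > zinc (1.37)

["carbon steel", "copper", "zinc"]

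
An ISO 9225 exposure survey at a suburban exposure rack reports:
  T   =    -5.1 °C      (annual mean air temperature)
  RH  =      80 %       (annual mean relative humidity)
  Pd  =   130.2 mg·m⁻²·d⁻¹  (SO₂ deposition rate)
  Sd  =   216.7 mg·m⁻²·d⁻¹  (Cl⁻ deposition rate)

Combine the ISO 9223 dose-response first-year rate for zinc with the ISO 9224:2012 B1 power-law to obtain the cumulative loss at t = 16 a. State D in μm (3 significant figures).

zinc: T≤10 °C ⇒ hinge +0.038·(-5.1−10) = -0.5738
  Pd branch = 0.0129·Pd^0.44·e^(0.046·RH+f) = 2.455 μm/a
  Cl⁻ term: 0.0175·216.7^0.57·exp(0.008·80+0.085·-5.1) = 0.4615
  r_corr = 2.455 + 0.4615 = 2.916 μm/a
Long-term exponent b (ISO 9224 Table 2, B1) = 0.813
  D(16) = 2.916 × 16^0.813 = 2.916 × 9.527 = 27.78 μm

D(16) = 27.8 μm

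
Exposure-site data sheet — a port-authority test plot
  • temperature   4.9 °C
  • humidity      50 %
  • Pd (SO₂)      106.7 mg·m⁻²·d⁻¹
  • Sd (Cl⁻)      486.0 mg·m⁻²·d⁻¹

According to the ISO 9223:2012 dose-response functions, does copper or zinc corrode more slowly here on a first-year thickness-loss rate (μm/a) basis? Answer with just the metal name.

copper

copper: T≤10 °C ⇒ hinge +0.126·(4.9−10) = -0.6426
  Pd branch = 0.0053·Pd^0.26·e^(0.059·RH+f) = 0.1793 μm/a
  Sd branch = 0.01025·Sd^0.27·e^(0.036·RH+0.049·T) = 0.4189 μm/a
  r_corr = 0.1793 + 0.4189 = 0.5983 μm/a
zinc: f(T) = +0.038·(T−10) [T≤10 °C] = -0.1938
  SO₂ term: 0.0129·106.7^0.44·exp(0.046·50-0.1938) = 0.8274
  Sd branch = 0.0175·Sd^0.57·e^(0.008·RH+0.085·T) = 1.346 μm/a
  r_corr = 0.8274 + 1.346 = 2.173 μm/a
Ordering by μm/a: zinc (2.17) > copper (0.598)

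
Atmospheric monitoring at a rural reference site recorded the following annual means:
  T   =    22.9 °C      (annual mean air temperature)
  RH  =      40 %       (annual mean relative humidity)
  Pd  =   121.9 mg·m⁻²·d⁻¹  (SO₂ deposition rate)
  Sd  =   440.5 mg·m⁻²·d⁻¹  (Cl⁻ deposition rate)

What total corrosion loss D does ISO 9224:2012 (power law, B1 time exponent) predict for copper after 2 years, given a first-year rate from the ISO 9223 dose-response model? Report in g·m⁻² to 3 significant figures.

copper: temperature factor f = -0.080·(12.9) = -1.0320
  Pd branch = 0.0053·Pd^0.26·e^(0.059·RH+f) = 0.06972 μm/a
  Cl⁻ term: 0.01025·440.5^0.27·exp(0.036·40+0.049·22.9) = 0.6875
  sum: 0.06972 + 0.6875 → r_corr = 0.7573 μm/a
Long-term exponent b (ISO 9224 Table 2, B1) = 0.667
  D(2) = 0.7573 × 2^0.667 = 0.7573 × 1.588 = 1.202 μm
  Mass loss = 1.202 μm × 8.96 g/cm³ = 10.77 g·m⁻²

D(2) = 10.8 g·m⁻²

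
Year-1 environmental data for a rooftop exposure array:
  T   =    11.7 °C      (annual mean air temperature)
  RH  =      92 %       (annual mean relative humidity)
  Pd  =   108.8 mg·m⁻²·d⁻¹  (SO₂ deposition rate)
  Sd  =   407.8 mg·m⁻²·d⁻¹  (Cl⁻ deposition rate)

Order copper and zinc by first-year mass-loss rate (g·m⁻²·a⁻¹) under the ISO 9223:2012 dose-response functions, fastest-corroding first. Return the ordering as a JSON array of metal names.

copper: f(T) = -0.080·(T−10) [T>10 °C] = -0.1360
  SO₂ term: 0.0053·108.8^0.26·exp(0.059·92-0.1360) = 3.565
  Sd branch = 0.01025·Sd^0.27·e^(0.036·RH+0.049·T) = 2.529 μm/a
  r_corr = 3.565 + 2.529 = 6.094 μm/a
  mass loss = 6.094 μm/a × 8.96 g/cm³ = 54.6 g·m⁻²·a⁻¹
zinc: T>10 °C ⇒ hinge -0.071·(11.7−10) = -0.1207
  SO₂ term: 0.0129·108.8^0.44·exp(0.046·92-0.1207) = 6.198
  Sd branch = 0.0175·Sd^0.57·e^(0.008·RH+0.085·T) = 3.038 μm/a
  r_corr = 6.198 + 3.038 = 9.235 μm/a
  mass loss = 9.235 μm/a × 7.14 g/cm³ = 65.94 g·m⁻²·a⁻¹
Ordering by g·m⁻²·a⁻¹: zinc (65.9) > copper (54.6)

["zinc", "copper"]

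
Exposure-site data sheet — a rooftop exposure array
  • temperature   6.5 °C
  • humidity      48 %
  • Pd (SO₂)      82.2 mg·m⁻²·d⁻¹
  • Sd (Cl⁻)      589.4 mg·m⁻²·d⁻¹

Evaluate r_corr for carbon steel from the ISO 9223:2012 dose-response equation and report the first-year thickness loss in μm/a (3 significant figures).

carbon steel: f(T) = +0.150·(T−10) [T≤10 °C] = -0.5250
  sulphur-dioxide contribution → 27.08 μm/a
  chloride contribution → 33.66 μm/a
  ⇒ r_corr(carbon steel) = 60.74 μm/a

r_corr = 60.7 μm/a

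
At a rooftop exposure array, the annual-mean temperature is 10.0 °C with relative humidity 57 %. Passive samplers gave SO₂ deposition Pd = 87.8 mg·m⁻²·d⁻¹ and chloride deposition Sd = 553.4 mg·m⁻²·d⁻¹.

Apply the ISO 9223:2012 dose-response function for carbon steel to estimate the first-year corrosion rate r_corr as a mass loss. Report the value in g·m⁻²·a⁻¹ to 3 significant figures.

carbon steel: temperature factor f = +0.150·(0.0) = +0.0000
  SO₂ term: 1.77·87.8^0.52·exp(0.02·57+0.0000) = 56.71
  Sd branch = 0.102·Sd^0.62·e^(0.033·RH+0.04·T) = 50.11 μm/a
  r_corr = 56.71 + 50.11 = 106.8 μm/a
Convert to mass loss: 106.8 μm/a × 7.85 g/cm³ = 838.6 g·m⁻²·a⁻¹

r_corr = 839 g·m⁻²·a⁻¹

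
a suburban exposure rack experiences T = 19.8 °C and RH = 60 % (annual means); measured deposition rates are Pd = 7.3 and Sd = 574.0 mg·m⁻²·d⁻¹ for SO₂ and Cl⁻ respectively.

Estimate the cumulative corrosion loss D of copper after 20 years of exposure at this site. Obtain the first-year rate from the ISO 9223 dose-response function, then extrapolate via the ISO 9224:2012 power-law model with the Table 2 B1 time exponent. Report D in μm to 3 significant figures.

D(20) = 10.6 μm

copper: f(T) = -0.080·(T−10) [T>10 °C] = -0.7840
  SO₂ term: 0.0053·7.3^0.26·exp(0.059·60-0.7840) = 0.1398
  Cl⁻ term: 0.01025·574.0^0.27·exp(0.036·60+0.049·19.8) = 1.303
  r_corr = 0.1398 + 1.303 = 1.443 μm/a
ISO 9224: D(t) = r_corr · t^b with b = 0.667 (copper, B1)
  D(20) = 1.443 × 20^0.667 = 1.443 × 7.375 = 10.64 μm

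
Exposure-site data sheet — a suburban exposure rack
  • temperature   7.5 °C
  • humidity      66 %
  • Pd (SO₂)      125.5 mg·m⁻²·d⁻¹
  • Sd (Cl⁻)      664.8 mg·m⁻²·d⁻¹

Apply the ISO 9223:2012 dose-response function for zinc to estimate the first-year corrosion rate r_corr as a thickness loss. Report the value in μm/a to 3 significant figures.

zinc: f(T) = +0.038·(T−10) [T≤10 °C] = -0.0950
  sulphur-dioxide contribution → 2.048 μm/a
  chloride contribution → 2.281 μm/a
  total first-year rate 4.329 μm/a

r_corr = 4.33 μm/a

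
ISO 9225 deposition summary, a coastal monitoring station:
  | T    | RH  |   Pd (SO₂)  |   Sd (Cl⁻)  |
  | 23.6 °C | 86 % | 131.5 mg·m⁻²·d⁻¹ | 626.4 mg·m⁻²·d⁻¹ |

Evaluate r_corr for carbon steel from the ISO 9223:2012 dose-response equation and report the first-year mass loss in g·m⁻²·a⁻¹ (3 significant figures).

carbon steel: T>10 °C ⇒ hinge -0.054·(23.6−10) = -0.7344
  SO₂ term: 1.77·131.5^0.52·exp(0.02·86-0.7344) = 59.96
  Cl⁻ term: 0.102·626.4^0.62·exp(0.033·86+0.04·23.6) = 242.7
  sum: 59.96 + 242.7 → r_corr = 302.7 μm/a
Convert to mass loss: 302.7 μm/a × 7.85 g/cm³ = 2376 g·m⁻²·a⁻¹

r_corr = 2.38e+03 g·m⁻²·a⁻¹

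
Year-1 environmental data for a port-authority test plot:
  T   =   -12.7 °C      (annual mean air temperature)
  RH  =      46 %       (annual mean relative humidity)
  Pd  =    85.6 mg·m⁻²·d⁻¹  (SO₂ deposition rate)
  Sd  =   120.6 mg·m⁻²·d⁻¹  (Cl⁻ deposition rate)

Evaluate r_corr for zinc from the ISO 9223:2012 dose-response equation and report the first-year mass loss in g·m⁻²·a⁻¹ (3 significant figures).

zinc: f(T) = +0.038·(T−10) [T≤10 °C] = -0.8626
  SO₂ term: 0.0129·85.6^0.44·exp(0.046·46-0.8626) = 0.3201
  Cl⁻ term: 0.0175·120.6^0.57·exp(0.008·46+0.085·-12.7) = 0.1319
  sum: 0.3201 + 0.1319 → r_corr = 0.452 μm/a
Convert to mass loss: 0.452 μm/a × 7.14 g/cm³ = 3.227 g·m⁻²·a⁻¹

r_corr = 3.23 g·m⁻²·a⁻¹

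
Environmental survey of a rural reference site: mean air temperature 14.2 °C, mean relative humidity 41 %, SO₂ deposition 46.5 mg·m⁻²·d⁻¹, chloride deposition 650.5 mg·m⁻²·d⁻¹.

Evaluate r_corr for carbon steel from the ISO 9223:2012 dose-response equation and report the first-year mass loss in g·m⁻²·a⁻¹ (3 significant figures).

r_corr = 489 g·m⁻²·a⁻¹

carbon steel: T>10 °C ⇒ hinge -0.054·(14.2−10) = -0.2268
  Pd branch = 1.77·Pd^0.52·e^(0.02·RH+f) = 23.59 μm/a
  Cl⁻ term: 0.102·650.5^0.62·exp(0.033·41+0.04·14.2) = 38.64
  sum: 23.59 + 38.64 → r_corr = 62.23 μm/a
Convert to mass loss: 62.23 μm/a × 7.85 g/cm³ = 488.5 g·m⁻²·a⁻¹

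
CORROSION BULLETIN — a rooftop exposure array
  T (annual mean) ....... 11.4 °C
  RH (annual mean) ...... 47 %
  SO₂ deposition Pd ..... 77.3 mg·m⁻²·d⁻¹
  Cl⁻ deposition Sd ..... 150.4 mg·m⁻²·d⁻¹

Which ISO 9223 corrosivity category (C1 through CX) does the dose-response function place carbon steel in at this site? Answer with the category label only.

carbon steel: f(T) = -0.054·(T−10) [T>10 °C] = -0.0756
  Pd branch = 1.77·Pd^0.52·e^(0.02·RH+f) = 40.29 μm/a
  Sd branch = 0.102·Sd^0.62·e^(0.033·RH+0.04·T) = 16.99 μm/a
  r_corr = 40.29 + 16.99 = 57.28 μm/a
Category bounds: 50…80 μm/a bracket r_corr ⇒ C4

C4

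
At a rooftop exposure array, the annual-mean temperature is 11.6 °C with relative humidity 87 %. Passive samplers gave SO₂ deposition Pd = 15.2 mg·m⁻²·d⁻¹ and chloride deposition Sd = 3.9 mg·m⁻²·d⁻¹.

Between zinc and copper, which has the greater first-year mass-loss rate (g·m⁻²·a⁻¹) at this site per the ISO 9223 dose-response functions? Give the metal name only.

copper

zinc: T>10 °C ⇒ hinge -0.071·(11.6−10) = -0.1136
  sulphur-dioxide contribution → 2.086 μm/a
  chloride contribution → 0.2044 μm/a
  ⇒ r_corr(zinc) = 2.29 μm/a
  mass loss = 2.29 μm/a × 7.14 g/cm³ = 16.35 g·m⁻²·a⁻¹
copper: f(T) = -0.080·(T−10) [T>10 °C] = -0.1280
  sulphur-dioxide contribution → 1.604 μm/a
  chloride contribution → 0.5989 μm/a
  ⇒ r_corr(copper) = 2.203 μm/a
  mass loss = 2.203 μm/a × 8.96 g/cm³ = 19.74 g·m⁻²·a⁻¹
Ordering by g·m⁻²·a⁻¹: copper (19.7) > zinc (16.4)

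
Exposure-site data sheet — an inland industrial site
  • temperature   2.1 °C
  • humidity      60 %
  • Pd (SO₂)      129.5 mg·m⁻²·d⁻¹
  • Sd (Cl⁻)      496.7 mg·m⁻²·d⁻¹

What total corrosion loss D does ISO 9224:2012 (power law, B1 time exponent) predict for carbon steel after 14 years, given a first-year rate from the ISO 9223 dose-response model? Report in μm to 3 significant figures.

D(14) = 240 μm

carbon steel: f(T) = +0.150·(T−10) [T≤10 °C] = -1.1850
  SO₂ term: 1.77·129.5^0.52·exp(0.02·60-1.1850) = 22.54
  Sd branch = 0.102·Sd^0.62·e^(0.033·RH+0.04·T) = 37.72 μm/a
  r_corr = 22.54 + 37.72 = 60.25 μm/a
Long-term exponent b (ISO 9224 Table 2, B1) = 0.523
  D(14) = 60.25 × 14^0.523 = 60.25 × 3.976 = 239.6 μm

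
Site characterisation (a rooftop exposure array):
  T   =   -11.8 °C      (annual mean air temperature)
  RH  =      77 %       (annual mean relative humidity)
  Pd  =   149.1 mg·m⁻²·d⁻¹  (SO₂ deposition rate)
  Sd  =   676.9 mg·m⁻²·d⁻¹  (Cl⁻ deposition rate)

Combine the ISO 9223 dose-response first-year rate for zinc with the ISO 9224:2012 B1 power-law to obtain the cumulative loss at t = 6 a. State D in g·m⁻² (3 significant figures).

D(6) = 68.9 g·m⁻²

zinc: f(T) = +0.038·(T−10) [T≤10 °C] = -0.8284
  SO₂ term: 0.0129·149.1^0.44·exp(0.046·77-0.8284) = 1.76
  Sd branch = 0.0175·Sd^0.57·e^(0.008·RH+0.085·T) = 0.4879 μm/a
  sum: 1.76 + 0.4879 → r_corr = 2.248 μm/a
Long-term exponent b (ISO 9224 Table 2, B1) = 0.813
  D(6) = 2.248 × 6^0.813 = 2.248 × 4.292 = 9.646 μm
  Mass loss = 9.646 μm × 7.14 g/cm³ = 68.87 g·m⁻²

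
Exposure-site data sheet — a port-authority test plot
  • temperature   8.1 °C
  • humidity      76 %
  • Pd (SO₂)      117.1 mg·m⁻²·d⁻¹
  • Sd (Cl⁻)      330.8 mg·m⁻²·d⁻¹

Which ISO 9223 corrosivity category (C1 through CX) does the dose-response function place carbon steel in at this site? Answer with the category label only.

carbon steel: temperature factor f = +0.150·(-1.9) = -0.2850
  Pd branch = 1.77·Pd^0.52·e^(0.02·RH+f) = 72.44 μm/a
  Sd branch = 0.102·Sd^0.62·e^(0.033·RH+0.04·T) = 63.19 μm/a
  r_corr = 72.44 + 63.19 = 135.6 μm/a
Category bounds: 80…200 μm/a bracket r_corr ⇒ C5

C5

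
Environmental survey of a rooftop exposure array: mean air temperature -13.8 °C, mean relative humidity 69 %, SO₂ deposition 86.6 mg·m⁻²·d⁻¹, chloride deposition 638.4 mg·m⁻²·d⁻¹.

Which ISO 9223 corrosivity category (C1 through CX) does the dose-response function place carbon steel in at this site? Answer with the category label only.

C3

carbon steel: temperature factor f = +0.150·(-23.8) = -3.5700
  sulphur-dioxide contribution → 2.015 μm/a
  chloride contribution → 31.4 μm/a
  total first-year rate 33.41 μm/a
ISO 9223 Table 2 (carbon steel): 25 < 33.4 ≤ 50 μm/a ⇒ C3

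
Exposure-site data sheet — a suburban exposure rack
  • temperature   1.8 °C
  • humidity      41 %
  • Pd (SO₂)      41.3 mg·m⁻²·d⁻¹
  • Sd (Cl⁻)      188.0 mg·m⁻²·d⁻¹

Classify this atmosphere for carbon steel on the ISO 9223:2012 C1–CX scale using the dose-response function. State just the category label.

C2

carbon steel: T≤10 °C ⇒ hinge +0.150·(1.8−10) = -1.2300
  sulphur-dioxide contribution → 8.132 μm/a
  chloride contribution → 10.9 μm/a
  ⇒ r_corr(carbon steel) = 19.03 μm/a
ISO 9223 Table 2 (carbon steel): 1.3 < 19 ≤ 25 μm/a ⇒ C2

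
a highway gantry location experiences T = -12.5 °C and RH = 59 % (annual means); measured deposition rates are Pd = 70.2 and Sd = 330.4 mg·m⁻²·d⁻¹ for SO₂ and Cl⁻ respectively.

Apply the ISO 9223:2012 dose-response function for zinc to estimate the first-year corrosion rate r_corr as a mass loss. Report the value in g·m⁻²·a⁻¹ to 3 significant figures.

zinc: f(T) = +0.038·(T−10) [T≤10 °C] = -0.8550
  sulphur-dioxide contribution → 0.5374 μm/a
  chloride contribution → 0.2645 μm/a
  total first-year rate 0.802 μm/a
Convert to mass loss: 0.802 μm/a × 7.14 g/cm³ = 5.726 g·m⁻²·a⁻¹

r_corr = 5.73 g·m⁻²·a⁻¹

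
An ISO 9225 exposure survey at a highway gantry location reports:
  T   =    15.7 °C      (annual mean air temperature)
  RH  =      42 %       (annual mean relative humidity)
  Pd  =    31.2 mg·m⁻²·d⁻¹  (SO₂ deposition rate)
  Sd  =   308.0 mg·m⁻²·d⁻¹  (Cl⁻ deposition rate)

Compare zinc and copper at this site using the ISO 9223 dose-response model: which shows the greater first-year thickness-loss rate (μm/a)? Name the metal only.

zinc: f(T) = -0.071·(T−10) [T>10 °C] = -0.4047
  sulphur-dioxide contribution → 0.27 μm/a
  chloride contribution → 2.438 μm/a
  total first-year rate 2.708 μm/a
copper: f(T) = -0.080·(T−10) [T>10 °C] = -0.4560
  sulphur-dioxide contribution → 0.09793 μm/a
  chloride contribution → 0.4714 μm/a
  total first-year rate 0.5693 μm/a
Ordering by μm/a: zinc (2.71) > copper (0.569)

zinc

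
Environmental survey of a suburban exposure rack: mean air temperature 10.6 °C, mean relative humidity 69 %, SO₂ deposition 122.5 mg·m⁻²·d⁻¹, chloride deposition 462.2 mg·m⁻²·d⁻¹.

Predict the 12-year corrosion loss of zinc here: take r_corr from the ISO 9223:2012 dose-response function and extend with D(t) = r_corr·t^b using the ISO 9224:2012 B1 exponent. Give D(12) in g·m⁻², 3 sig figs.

D(12) = 265 g·m⁻²

zinc: f(T) = -0.071·(T−10) [T>10 °C] = -0.0426
  Pd branch = 0.0129·Pd^0.44·e^(0.046·RH+f) = 2.451 μm/a
  Sd branch = 0.0175·Sd^0.57·e^(0.008·RH+0.085·T) = 2.472 μm/a
  sum: 2.451 + 2.472 → r_corr = 4.923 μm/a
ISO 9224: D(t) = r_corr · t^b with b = 0.813 (zinc, B1)
  D(12) = 4.923 × 12^0.813 = 4.923 × 7.54 = 37.12 μm
  Mass loss = 37.12 μm × 7.14 g/cm³ = 265 g·m⁻²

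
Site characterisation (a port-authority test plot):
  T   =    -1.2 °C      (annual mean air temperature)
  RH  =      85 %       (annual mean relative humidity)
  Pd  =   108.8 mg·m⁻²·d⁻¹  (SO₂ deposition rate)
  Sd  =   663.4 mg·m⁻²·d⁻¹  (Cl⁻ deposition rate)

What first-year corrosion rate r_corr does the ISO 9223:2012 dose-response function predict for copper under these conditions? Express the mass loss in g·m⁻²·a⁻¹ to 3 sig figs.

copper: temperature factor f = +0.126·(-11.2) = -1.4112
  SO₂ term: 0.0053·108.8^0.26·exp(0.059·85-1.4112) = 0.659
  Sd branch = 0.01025·Sd^0.27·e^(0.036·RH+0.049·T) = 1.191 μm/a
  sum: 0.659 + 1.191 → r_corr = 1.85 μm/a
Convert to mass loss: 1.85 μm/a × 8.96 g/cm³ = 16.58 g·m⁻²·a⁻¹

r_corr = 16.6 g·m⁻²·a⁻¹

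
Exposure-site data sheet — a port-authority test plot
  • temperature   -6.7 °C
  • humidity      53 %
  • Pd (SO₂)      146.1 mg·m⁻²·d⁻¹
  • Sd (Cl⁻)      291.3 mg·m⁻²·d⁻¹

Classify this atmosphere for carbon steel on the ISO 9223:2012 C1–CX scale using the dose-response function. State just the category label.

C2

carbon steel: temperature factor f = +0.150·(-16.7) = -2.5050
  sulphur-dioxide contribution → 5.572 μm/a
  chloride contribution → 15.12 μm/a
  total first-year rate 20.7 μm/a
ISO 9223 Table 2 (carbon steel): 1.3 < 20.7 ≤ 25 μm/a ⇒ C2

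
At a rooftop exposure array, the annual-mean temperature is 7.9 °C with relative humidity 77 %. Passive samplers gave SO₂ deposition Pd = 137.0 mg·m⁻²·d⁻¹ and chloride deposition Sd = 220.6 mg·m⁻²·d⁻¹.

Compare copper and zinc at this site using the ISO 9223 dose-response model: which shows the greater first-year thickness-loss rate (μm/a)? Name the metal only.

copper: temperature factor f = +0.126·(-2.1) = -0.2646
  Pd branch = 0.0053·Pd^0.26·e^(0.059·RH+f) = 1.374 μm/a
  Sd branch = 0.01025·Sd^0.27·e^(0.036·RH+0.049·T) = 1.036 μm/a
  sum: 1.374 + 1.036 → r_corr = 2.41 μm/a
zinc: temperature factor f = +0.038·(-2.1) = -0.0798
  SO₂ term: 0.0129·137.0^0.44·exp(0.046·77-0.0798) = 3.584
  Cl⁻ term: 0.0175·220.6^0.57·exp(0.008·77+0.085·7.9) = 1.374
  r_corr = 3.584 + 1.374 = 4.958 μm/a
Ordering by μm/a: zinc (4.96) > copper (2.41)

zinc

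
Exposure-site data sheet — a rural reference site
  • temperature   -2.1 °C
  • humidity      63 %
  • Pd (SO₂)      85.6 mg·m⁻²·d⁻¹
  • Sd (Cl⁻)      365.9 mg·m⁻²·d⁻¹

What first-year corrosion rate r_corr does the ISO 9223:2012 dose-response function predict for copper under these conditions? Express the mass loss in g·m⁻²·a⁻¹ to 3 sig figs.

copper: temperature factor f = +0.126·(-12.1) = -1.5246
  SO₂ term: 0.0053·85.6^0.26·exp(0.059·63-1.5246) = 0.151
  Sd branch = 0.01025·Sd^0.27·e^(0.036·RH+0.049·T) = 0.4397 μm/a
  sum: 0.151 + 0.4397 → r_corr = 0.5906 μm/a
Convert to mass loss: 0.5906 μm/a × 8.96 g/cm³ = 5.292 g·m⁻²·a⁻¹

r_corr = 5.29 g·m⁻²·a⁻¹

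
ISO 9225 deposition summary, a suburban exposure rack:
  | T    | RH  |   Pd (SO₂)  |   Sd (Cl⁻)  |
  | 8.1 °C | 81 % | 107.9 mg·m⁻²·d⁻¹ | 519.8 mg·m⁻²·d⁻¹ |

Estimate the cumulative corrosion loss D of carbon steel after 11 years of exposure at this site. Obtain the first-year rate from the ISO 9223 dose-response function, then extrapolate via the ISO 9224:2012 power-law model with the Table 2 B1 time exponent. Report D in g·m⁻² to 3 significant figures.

carbon steel: T≤10 °C ⇒ hinge +0.150·(8.1−10) = -0.2850
  Pd branch = 1.77·Pd^0.52·e^(0.02·RH+f) = 76.72 μm/a
  Sd branch = 0.102·Sd^0.62·e^(0.033·RH+0.04·T) = 98.63 μm/a
  sum: 76.72 + 98.63 → r_corr = 175.4 μm/a
Long-term exponent b (ISO 9224 Table 2, B1) = 0.523
  D(11) = 175.4 × 11^0.523 = 175.4 × 3.505 = 614.5 μm
  Mass loss = 614.5 μm × 7.85 g/cm³ = 4824 g·m⁻²

D(11) = 4.82e+03 g·m⁻²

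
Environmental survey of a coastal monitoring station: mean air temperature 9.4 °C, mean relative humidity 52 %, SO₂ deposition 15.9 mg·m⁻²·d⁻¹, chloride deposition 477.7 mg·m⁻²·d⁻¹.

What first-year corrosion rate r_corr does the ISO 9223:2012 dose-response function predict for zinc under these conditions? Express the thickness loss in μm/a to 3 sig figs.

r_corr = 2.45 μm/a

zinc: T≤10 °C ⇒ hinge +0.038·(9.4−10) = -0.0228
  SO₂ term: 0.0129·15.9^0.44·exp(0.046·52-0.0228) = 0.4657
  Sd branch = 0.0175·Sd^0.57·e^(0.008·RH+0.085·T) = 1.985 μm/a
  r_corr = 0.4657 + 1.985 = 2.451 μm/a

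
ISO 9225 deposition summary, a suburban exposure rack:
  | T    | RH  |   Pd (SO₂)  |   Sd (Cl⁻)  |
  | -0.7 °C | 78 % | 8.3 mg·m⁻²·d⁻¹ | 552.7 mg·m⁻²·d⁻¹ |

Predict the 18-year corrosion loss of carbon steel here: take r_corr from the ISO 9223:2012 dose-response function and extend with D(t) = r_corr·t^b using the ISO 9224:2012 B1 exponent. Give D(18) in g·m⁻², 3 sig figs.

D(18) = 2.50e+03 g·m⁻²

carbon steel: f(T) = +0.150·(T−10) [T≤10 °C] = -1.6050
  SO₂ term: 1.77·8.3^0.52·exp(0.02·78-1.6050) = 5.086
  Cl⁻ term: 0.102·552.7^0.62·exp(0.033·78+0.04·-0.7) = 65.26
  sum: 5.086 + 65.26 → r_corr = 70.35 μm/a
ISO 9224: D(t) = r_corr · t^b with b = 0.523 (carbon steel, B1)
  D(18) = 70.35 × 18^0.523 = 70.35 × 4.534 = 319 μm
  Mass loss = 319 μm × 7.85 g/cm³ = 2504 g·m⁻²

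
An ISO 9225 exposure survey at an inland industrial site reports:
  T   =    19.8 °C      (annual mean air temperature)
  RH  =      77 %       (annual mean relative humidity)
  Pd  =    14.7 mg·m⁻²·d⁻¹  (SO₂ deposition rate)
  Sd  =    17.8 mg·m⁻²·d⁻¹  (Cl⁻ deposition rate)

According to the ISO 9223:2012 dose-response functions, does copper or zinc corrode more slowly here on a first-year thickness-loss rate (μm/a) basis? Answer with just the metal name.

copper: f(T) = -0.080·(T−10) [T>10 °C] = -0.7840
  SO₂ term: 0.0053·14.7^0.26·exp(0.059·77-0.7840) = 0.4574
  Sd branch = 0.01025·Sd^0.27·e^(0.036·RH+0.049·T) = 0.9409 μm/a
  sum: 0.4574 + 0.9409 → r_corr = 1.398 μm/a
zinc: T>10 °C ⇒ hinge -0.071·(19.8−10) = -0.6958
  SO₂ term: 0.0129·14.7^0.44·exp(0.046·77-0.6958) = 0.7249
  Sd branch = 0.0175·Sd^0.57·e^(0.008·RH+0.085·T) = 0.9 μm/a
  r_corr = 0.7249 + 0.9 = 1.625 μm/a
Ordering by μm/a: zinc (1.62) > copper (1.4)

copper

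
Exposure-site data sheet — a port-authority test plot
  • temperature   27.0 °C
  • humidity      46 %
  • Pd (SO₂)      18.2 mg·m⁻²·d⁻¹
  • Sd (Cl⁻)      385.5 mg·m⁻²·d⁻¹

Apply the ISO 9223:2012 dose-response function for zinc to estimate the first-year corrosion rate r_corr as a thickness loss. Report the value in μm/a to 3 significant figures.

r_corr = 7.59 μm/a

zinc: T>10 °C ⇒ hinge -0.071·(27.0−10) = -1.2070
  Pd branch = 0.0129·Pd^0.44·e^(0.046·RH+f) = 0.1148 μm/a
  Sd branch = 0.0175·Sd^0.57·e^(0.008·RH+0.085·T) = 7.475 μm/a
  r_corr = 0.1148 + 7.475 = 7.59 μm/a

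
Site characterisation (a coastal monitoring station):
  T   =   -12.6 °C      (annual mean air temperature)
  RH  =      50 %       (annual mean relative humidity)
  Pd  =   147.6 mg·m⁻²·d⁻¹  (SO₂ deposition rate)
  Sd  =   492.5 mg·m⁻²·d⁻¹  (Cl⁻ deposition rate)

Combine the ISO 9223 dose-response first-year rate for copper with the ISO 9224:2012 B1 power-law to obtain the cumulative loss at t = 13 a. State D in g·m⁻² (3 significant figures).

copper: temperature factor f = +0.126·(-22.6) = -2.8476
  sulphur-dioxide contribution → 0.02151 μm/a
  chloride contribution → 0.1783 μm/a
  ⇒ r_corr(copper) = 0.1999 μm/a
Long-term exponent b (ISO 9224 Table 2, B1) = 0.667
  D(13) = 0.1999 × 13^0.667 = 0.1999 × 5.534 = 1.106 μm
  Mass loss = 1.106 μm × 8.96 g/cm³ = 9.909 g·m⁻²

D(13) = 9.91 g·m⁻²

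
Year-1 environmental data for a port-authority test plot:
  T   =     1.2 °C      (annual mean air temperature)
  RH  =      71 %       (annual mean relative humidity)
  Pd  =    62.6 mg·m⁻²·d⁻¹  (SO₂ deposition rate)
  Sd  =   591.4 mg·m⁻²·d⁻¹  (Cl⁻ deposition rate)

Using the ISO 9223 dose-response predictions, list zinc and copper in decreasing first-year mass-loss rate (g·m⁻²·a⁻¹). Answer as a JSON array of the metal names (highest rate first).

zinc: T≤10 °C ⇒ hinge +0.038·(1.2−10) = -0.3344
  sulphur-dioxide contribution → 1.494 μm/a
  chloride contribution → 1.3 μm/a
  total first-year rate 2.794 μm/a
  mass loss = 2.794 μm/a × 7.14 g/cm³ = 19.95 g·m⁻²·a⁻¹
copper: temperature factor f = +0.126·(-8.8) = -1.1088
  sulphur-dioxide contribution → 0.3381 μm/a
  chloride contribution → 0.7847 μm/a
  ⇒ r_corr(copper) = 1.123 μm/a
  mass loss = 1.123 μm/a × 8.96 g/cm³ = 10.06 g·m⁻²·a⁻¹
Ordering by g·m⁻²·a⁻¹: zinc (19.9) > copper (10.1)

["zinc", "copper"]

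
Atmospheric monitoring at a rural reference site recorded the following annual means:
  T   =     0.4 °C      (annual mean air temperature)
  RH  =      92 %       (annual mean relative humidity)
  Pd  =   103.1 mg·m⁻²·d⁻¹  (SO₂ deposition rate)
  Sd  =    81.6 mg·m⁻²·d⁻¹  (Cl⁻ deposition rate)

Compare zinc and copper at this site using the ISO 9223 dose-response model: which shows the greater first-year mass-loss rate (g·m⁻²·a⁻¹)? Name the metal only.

zinc

zinc: f(T) = +0.038·(T−10) [T≤10 °C] = -0.3648
  SO₂ term: 0.0129·103.1^0.44·exp(0.046·92-0.3648) = 4.742
  Cl⁻ term: 0.0175·81.6^0.57·exp(0.008·92+0.085·0.4) = 0.4646
  sum: 4.742 + 0.4646 → r_corr = 5.206 μm/a
  mass loss = 5.206 μm/a × 7.14 g/cm³ = 37.17 g·m⁻²·a⁻¹
copper: temperature factor f = +0.126·(-9.6) = -1.2096
  SO₂ term: 0.0053·103.1^0.26·exp(0.059·92-1.2096) = 1.202
  Sd branch = 0.01025·Sd^0.27·e^(0.036·RH+0.049·T) = 0.9414 μm/a
  r_corr = 1.202 + 0.9414 = 2.143 μm/a
  mass loss = 2.143 μm/a × 8.96 g/cm³ = 19.2 g·m⁻²·a⁻¹
Ordering by g·m⁻²·a⁻¹: zinc (37.2) > copper (19.2)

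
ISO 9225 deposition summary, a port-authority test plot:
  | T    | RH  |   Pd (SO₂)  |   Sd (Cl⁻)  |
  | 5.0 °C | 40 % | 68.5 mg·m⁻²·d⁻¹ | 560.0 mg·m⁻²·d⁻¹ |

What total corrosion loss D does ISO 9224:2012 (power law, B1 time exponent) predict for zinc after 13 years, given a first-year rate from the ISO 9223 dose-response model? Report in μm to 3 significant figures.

D(13) = 14.4 μm

zinc: temperature factor f = +0.038·(-5.0) = -0.1900
  sulphur-dioxide contribution → 0.4314 μm/a
  chloride contribution → 1.358 μm/a
  total first-year rate 1.79 μm/a
Power-law: D(13) = r_corr · 13^0.813
  D(13) = 1.79 × 13^0.813 = 1.79 × 8.047 = 14.4 μm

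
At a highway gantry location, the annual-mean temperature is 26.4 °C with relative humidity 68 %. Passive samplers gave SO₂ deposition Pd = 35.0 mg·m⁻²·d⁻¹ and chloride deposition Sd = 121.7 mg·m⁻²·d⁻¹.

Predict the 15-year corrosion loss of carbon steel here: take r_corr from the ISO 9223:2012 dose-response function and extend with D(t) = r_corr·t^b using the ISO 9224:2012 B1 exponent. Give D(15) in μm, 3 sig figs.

D(15) = 298 μm

carbon steel: f(T) = -0.054·(T−10) [T>10 °C] = -0.8856
  Pd branch = 1.77·Pd^0.52·e^(0.02·RH+f) = 18.07 μm/a
  Cl⁻ term: 0.102·121.7^0.62·exp(0.033·68+0.04·26.4) = 54.28
  r_corr = 18.07 + 54.28 = 72.35 μm/a
Long-term exponent b (ISO 9224 Table 2, B1) = 0.523
  D(15) = 72.35 × 15^0.523 = 72.35 × 4.122 = 298.2 μm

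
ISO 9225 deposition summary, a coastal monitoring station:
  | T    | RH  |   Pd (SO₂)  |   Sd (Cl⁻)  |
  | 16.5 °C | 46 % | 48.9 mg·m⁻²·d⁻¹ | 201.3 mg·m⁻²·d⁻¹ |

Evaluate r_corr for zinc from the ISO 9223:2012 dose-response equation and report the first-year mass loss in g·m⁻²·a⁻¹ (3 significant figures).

r_corr = 17.8 g·m⁻²·a⁻¹

zinc: T>10 °C ⇒ hinge -0.071·(16.5−10) = -0.4615
  Pd branch = 0.0129·Pd^0.44·e^(0.046·RH+f) = 0.3736 μm/a
  Sd branch = 0.0175·Sd^0.57·e^(0.008·RH+0.085·T) = 2.114 μm/a
  r_corr = 0.3736 + 2.114 = 2.488 μm/a
Convert to mass loss: 2.488 μm/a × 7.14 g/cm³ = 17.76 g·m⁻²·a⁻¹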